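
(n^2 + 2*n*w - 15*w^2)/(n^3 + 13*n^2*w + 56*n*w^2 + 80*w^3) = (n - 3*w)/(n^2 + 8*n*w + 16*w^2)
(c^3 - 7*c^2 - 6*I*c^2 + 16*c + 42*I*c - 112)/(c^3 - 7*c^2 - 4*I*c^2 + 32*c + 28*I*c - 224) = (c + 2*I)/(c + 4*I)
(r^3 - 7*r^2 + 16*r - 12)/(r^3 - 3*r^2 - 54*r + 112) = (r^2 - 5*r + 6)/(r^2 - r - 56)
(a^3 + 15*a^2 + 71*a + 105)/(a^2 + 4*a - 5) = (a^2 + 10*a + 21)/(a - 1)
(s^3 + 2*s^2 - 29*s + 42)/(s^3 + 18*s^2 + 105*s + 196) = (s^2 - 5*s + 6)/(s^2 + 11*s + 28)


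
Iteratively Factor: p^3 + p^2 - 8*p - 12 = (p + 2)*(p^2 - p - 6) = (p + 2)^2*(p - 3)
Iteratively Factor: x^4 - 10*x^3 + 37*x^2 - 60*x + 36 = (x - 2)*(x^3 - 8*x^2 + 21*x - 18) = (x - 3)*(x - 2)*(x^2 - 5*x + 6) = (x - 3)^2*(x - 2)*(x - 2)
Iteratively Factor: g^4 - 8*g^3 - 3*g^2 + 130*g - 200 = (g + 4)*(g^3 - 12*g^2 + 45*g - 50) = (g - 5)*(g + 4)*(g^2 - 7*g + 10) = (g - 5)^2*(g + 4)*(g - 2)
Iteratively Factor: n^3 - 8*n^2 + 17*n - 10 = (n - 1)*(n^2 - 7*n + 10) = (n - 5)*(n - 1)*(n - 2)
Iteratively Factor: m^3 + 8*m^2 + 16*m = (m + 4)*(m^2 + 4*m) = m*(m + 4)*(m + 4)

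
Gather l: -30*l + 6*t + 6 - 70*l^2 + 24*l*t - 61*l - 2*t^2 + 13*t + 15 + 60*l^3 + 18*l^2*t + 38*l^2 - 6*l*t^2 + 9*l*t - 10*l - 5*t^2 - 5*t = 60*l^3 + l^2*(18*t - 32) + l*(-6*t^2 + 33*t - 101) - 7*t^2 + 14*t + 21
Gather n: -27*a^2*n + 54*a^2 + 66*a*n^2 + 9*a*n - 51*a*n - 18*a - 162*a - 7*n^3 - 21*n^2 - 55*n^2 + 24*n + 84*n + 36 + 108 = 54*a^2 - 180*a - 7*n^3 + n^2*(66*a - 76) + n*(-27*a^2 - 42*a + 108) + 144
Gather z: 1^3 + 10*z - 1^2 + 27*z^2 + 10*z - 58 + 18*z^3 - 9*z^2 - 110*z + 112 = 18*z^3 + 18*z^2 - 90*z + 54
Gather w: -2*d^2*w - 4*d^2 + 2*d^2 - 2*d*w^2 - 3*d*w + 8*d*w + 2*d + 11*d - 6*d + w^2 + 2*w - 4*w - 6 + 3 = -2*d^2 + 7*d + w^2*(1 - 2*d) + w*(-2*d^2 + 5*d - 2) - 3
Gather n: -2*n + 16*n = 14*n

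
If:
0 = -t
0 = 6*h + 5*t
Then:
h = 0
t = 0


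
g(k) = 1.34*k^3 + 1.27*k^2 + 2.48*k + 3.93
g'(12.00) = 611.84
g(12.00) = 2532.09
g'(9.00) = 350.96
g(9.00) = 1105.98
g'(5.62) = 143.72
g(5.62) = 295.84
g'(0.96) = 8.62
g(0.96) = 8.67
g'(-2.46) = 20.56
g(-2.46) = -14.43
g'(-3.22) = 35.98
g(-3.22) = -35.63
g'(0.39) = 4.08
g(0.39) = 5.17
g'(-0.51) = 2.23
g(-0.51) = 2.82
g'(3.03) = 47.08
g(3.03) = 60.38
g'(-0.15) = 2.19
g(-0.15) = 3.58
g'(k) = 4.02*k^2 + 2.54*k + 2.48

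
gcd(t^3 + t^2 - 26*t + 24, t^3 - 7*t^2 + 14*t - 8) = t^2 - 5*t + 4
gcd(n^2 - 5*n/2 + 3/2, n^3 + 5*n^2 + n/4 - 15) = n - 3/2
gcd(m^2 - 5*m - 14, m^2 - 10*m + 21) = m - 7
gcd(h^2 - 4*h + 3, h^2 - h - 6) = h - 3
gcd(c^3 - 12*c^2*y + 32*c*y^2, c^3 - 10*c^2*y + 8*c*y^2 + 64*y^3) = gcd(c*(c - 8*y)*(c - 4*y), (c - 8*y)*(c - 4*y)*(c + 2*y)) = c^2 - 12*c*y + 32*y^2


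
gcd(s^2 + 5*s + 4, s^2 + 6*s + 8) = s + 4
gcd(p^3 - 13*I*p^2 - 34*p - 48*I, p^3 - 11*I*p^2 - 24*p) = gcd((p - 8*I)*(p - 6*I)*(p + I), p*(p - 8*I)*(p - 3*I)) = p - 8*I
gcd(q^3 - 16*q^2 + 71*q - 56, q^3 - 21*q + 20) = q - 1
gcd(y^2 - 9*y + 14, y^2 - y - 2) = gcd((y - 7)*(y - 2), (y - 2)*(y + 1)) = y - 2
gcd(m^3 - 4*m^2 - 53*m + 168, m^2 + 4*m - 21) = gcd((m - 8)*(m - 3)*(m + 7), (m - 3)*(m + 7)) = m^2 + 4*m - 21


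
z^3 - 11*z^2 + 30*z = z*(z - 6)*(z - 5)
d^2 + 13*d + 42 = (d + 6)*(d + 7)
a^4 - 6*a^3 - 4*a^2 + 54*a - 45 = (a - 5)*(a - 3)*(a - 1)*(a + 3)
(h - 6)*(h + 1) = h^2 - 5*h - 6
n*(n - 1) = n^2 - n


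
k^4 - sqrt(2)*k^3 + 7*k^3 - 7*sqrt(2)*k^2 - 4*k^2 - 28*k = k*(k + 7)*(k - 2*sqrt(2))*(k + sqrt(2))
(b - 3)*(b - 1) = b^2 - 4*b + 3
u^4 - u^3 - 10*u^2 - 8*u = u*(u - 4)*(u + 1)*(u + 2)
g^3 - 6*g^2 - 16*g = g*(g - 8)*(g + 2)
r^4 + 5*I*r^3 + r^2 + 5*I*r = r*(r - I)*(r + I)*(r + 5*I)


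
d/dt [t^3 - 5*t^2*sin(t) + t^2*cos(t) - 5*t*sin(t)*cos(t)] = -t^2*sin(t) - 5*t^2*cos(t) + 3*t^2 - 10*t*sin(t) + 2*t*cos(t) - 5*t*cos(2*t) - 5*sin(2*t)/2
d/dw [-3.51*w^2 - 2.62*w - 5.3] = -7.02*w - 2.62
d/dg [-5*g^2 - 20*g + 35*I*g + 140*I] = -10*g - 20 + 35*I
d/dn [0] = 0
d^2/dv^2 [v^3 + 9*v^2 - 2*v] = 6*v + 18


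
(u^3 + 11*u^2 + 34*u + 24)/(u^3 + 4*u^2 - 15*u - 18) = (u + 4)/(u - 3)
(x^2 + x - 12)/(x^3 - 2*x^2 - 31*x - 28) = (x - 3)/(x^2 - 6*x - 7)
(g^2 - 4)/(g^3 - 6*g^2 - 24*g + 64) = (g + 2)/(g^2 - 4*g - 32)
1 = 1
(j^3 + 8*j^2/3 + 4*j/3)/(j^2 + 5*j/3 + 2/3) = j*(j + 2)/(j + 1)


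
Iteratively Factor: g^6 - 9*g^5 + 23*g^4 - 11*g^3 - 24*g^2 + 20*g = (g - 2)*(g^5 - 7*g^4 + 9*g^3 + 7*g^2 - 10*g) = (g - 2)*(g - 1)*(g^4 - 6*g^3 + 3*g^2 + 10*g) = (g - 2)*(g - 1)*(g + 1)*(g^3 - 7*g^2 + 10*g) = (g - 2)^2*(g - 1)*(g + 1)*(g^2 - 5*g) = (g - 5)*(g - 2)^2*(g - 1)*(g + 1)*(g)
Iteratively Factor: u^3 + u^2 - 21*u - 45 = (u + 3)*(u^2 - 2*u - 15) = (u - 5)*(u + 3)*(u + 3)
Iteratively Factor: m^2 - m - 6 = (m - 3)*(m + 2)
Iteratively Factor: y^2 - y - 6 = (y - 3)*(y + 2)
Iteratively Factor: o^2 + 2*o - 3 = (o - 1)*(o + 3)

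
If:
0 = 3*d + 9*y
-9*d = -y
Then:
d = 0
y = 0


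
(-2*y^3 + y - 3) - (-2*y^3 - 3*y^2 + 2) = 3*y^2 + y - 5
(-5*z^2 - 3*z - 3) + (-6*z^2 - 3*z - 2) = -11*z^2 - 6*z - 5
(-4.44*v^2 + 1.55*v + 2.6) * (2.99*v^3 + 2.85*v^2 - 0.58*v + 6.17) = -13.2756*v^5 - 8.0195*v^4 + 14.7667*v^3 - 20.8838*v^2 + 8.0555*v + 16.042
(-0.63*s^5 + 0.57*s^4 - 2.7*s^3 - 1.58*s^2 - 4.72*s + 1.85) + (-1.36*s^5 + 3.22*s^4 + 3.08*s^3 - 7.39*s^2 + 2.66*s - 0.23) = -1.99*s^5 + 3.79*s^4 + 0.38*s^3 - 8.97*s^2 - 2.06*s + 1.62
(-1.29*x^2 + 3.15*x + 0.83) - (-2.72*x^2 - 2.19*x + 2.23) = 1.43*x^2 + 5.34*x - 1.4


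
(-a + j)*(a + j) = -a^2 + j^2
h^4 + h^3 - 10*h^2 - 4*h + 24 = (h - 2)^2*(h + 2)*(h + 3)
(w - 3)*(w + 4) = w^2 + w - 12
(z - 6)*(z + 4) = z^2 - 2*z - 24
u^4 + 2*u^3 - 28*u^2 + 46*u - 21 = (u - 3)*(u - 1)^2*(u + 7)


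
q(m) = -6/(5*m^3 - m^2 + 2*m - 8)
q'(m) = -6*(-15*m^2 + 2*m - 2)/(5*m^3 - m^2 + 2*m - 8)^2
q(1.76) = -0.30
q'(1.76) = 0.70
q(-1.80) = 0.14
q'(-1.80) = 0.17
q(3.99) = -0.02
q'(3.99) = 0.02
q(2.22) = -0.13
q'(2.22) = 0.20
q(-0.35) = 0.66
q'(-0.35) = 0.33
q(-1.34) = 0.24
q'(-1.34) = 0.32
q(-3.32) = 0.03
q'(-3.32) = 0.02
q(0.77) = 1.26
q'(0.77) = 2.47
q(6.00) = -0.00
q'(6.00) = 0.00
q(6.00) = -0.00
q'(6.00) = 0.00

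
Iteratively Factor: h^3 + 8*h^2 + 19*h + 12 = (h + 1)*(h^2 + 7*h + 12) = (h + 1)*(h + 3)*(h + 4)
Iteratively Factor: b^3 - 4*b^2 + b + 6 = (b + 1)*(b^2 - 5*b + 6) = (b - 3)*(b + 1)*(b - 2)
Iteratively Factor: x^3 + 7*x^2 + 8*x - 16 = (x - 1)*(x^2 + 8*x + 16) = (x - 1)*(x + 4)*(x + 4)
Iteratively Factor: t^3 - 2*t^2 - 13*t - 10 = (t + 1)*(t^2 - 3*t - 10) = (t + 1)*(t + 2)*(t - 5)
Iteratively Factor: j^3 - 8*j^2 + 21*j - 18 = (j - 3)*(j^2 - 5*j + 6) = (j - 3)^2*(j - 2)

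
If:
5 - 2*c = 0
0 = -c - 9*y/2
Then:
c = 5/2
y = -5/9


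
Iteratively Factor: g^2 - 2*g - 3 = (g - 3)*(g + 1)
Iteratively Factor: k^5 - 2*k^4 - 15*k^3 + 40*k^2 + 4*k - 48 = (k + 1)*(k^4 - 3*k^3 - 12*k^2 + 52*k - 48) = (k - 2)*(k + 1)*(k^3 - k^2 - 14*k + 24) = (k - 2)*(k + 1)*(k + 4)*(k^2 - 5*k + 6) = (k - 3)*(k - 2)*(k + 1)*(k + 4)*(k - 2)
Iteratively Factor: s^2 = (s)*(s)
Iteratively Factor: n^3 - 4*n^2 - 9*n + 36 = (n - 4)*(n^2 - 9) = (n - 4)*(n - 3)*(n + 3)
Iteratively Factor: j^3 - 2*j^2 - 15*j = (j - 5)*(j^2 + 3*j) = (j - 5)*(j + 3)*(j)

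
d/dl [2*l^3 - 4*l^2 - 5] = 2*l*(3*l - 4)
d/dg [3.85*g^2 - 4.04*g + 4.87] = 7.7*g - 4.04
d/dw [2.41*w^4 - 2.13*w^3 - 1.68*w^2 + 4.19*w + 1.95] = 9.64*w^3 - 6.39*w^2 - 3.36*w + 4.19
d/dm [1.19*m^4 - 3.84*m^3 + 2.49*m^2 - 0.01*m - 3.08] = 4.76*m^3 - 11.52*m^2 + 4.98*m - 0.01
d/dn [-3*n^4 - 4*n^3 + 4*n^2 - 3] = 4*n*(-3*n^2 - 3*n + 2)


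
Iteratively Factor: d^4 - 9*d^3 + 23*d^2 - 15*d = (d - 1)*(d^3 - 8*d^2 + 15*d) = d*(d - 1)*(d^2 - 8*d + 15) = d*(d - 3)*(d - 1)*(d - 5)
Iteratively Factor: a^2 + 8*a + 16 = (a + 4)*(a + 4)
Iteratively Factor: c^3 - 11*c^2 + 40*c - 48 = (c - 3)*(c^2 - 8*c + 16) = (c - 4)*(c - 3)*(c - 4)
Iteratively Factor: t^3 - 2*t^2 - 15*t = (t + 3)*(t^2 - 5*t) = t*(t + 3)*(t - 5)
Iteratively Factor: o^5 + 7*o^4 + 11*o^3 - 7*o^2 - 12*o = (o + 4)*(o^4 + 3*o^3 - o^2 - 3*o) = o*(o + 4)*(o^3 + 3*o^2 - o - 3) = o*(o + 3)*(o + 4)*(o^2 - 1) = o*(o + 1)*(o + 3)*(o + 4)*(o - 1)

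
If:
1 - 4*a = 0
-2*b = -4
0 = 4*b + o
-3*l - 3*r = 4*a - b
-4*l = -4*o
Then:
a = 1/4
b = 2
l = -8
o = -8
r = 25/3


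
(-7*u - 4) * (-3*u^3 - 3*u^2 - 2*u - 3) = 21*u^4 + 33*u^3 + 26*u^2 + 29*u + 12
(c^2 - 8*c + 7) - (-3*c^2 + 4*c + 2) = 4*c^2 - 12*c + 5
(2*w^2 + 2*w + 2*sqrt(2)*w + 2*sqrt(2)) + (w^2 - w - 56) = 3*w^2 + w + 2*sqrt(2)*w - 56 + 2*sqrt(2)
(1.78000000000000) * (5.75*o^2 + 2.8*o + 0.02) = 10.235*o^2 + 4.984*o + 0.0356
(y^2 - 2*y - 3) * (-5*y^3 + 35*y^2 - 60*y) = -5*y^5 + 45*y^4 - 115*y^3 + 15*y^2 + 180*y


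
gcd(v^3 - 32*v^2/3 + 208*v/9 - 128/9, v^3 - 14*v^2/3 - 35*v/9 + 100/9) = v - 4/3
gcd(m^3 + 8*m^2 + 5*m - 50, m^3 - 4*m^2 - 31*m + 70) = m^2 + 3*m - 10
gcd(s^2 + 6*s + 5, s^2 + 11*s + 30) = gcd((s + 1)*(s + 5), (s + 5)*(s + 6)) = s + 5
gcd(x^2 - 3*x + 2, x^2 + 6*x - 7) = x - 1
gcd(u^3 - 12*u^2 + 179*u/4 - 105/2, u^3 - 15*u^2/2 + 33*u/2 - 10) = u - 5/2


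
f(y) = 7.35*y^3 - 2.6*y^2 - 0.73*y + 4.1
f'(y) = 22.05*y^2 - 5.2*y - 0.73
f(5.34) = 1045.27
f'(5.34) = 600.27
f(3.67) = 329.72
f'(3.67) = 277.18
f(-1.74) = -41.22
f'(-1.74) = 75.08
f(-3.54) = -351.96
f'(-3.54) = 294.00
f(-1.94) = -57.93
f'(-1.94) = 92.35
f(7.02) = 2413.57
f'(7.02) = 1049.40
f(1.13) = 10.56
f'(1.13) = 21.55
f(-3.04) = -224.20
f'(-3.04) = 218.86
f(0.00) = 4.10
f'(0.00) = -0.73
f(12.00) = 12321.74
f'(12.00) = 3112.07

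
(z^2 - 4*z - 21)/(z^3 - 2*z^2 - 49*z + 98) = (z + 3)/(z^2 + 5*z - 14)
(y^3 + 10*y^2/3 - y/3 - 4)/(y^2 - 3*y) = (3*y^3 + 10*y^2 - y - 12)/(3*y*(y - 3))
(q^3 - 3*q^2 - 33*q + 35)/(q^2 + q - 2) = (q^2 - 2*q - 35)/(q + 2)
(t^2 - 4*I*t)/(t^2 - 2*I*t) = (t - 4*I)/(t - 2*I)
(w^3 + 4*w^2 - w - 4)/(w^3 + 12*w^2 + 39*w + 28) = (w - 1)/(w + 7)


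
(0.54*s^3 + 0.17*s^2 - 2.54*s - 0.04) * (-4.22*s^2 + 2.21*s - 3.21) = -2.2788*s^5 + 0.476*s^4 + 9.3611*s^3 - 5.9903*s^2 + 8.065*s + 0.1284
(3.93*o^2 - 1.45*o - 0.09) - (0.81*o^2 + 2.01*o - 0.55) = 3.12*o^2 - 3.46*o + 0.46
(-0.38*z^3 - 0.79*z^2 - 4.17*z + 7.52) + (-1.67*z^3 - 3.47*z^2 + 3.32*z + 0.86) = -2.05*z^3 - 4.26*z^2 - 0.85*z + 8.38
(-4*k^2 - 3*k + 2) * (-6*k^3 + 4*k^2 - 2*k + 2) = 24*k^5 + 2*k^4 - 16*k^3 + 6*k^2 - 10*k + 4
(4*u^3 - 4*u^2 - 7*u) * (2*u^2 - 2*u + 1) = 8*u^5 - 16*u^4 - 2*u^3 + 10*u^2 - 7*u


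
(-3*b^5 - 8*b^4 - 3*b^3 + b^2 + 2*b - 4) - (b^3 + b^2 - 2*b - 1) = -3*b^5 - 8*b^4 - 4*b^3 + 4*b - 3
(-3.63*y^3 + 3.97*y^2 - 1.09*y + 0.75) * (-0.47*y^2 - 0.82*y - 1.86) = 1.7061*y^5 + 1.1107*y^4 + 4.0087*y^3 - 6.8429*y^2 + 1.4124*y - 1.395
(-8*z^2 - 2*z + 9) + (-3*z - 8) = -8*z^2 - 5*z + 1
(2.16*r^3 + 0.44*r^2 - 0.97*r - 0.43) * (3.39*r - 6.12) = 7.3224*r^4 - 11.7276*r^3 - 5.9811*r^2 + 4.4787*r + 2.6316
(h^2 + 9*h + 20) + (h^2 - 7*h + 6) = 2*h^2 + 2*h + 26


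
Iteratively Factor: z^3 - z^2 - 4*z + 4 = (z - 1)*(z^2 - 4) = (z - 1)*(z + 2)*(z - 2)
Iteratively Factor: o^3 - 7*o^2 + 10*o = (o)*(o^2 - 7*o + 10) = o*(o - 2)*(o - 5)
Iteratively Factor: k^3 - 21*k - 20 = (k + 1)*(k^2 - k - 20) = (k + 1)*(k + 4)*(k - 5)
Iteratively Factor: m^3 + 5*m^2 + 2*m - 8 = (m + 2)*(m^2 + 3*m - 4) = (m - 1)*(m + 2)*(m + 4)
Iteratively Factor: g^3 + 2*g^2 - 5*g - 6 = (g + 1)*(g^2 + g - 6) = (g + 1)*(g + 3)*(g - 2)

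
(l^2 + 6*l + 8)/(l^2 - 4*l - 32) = (l + 2)/(l - 8)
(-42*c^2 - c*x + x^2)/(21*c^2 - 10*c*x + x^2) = (6*c + x)/(-3*c + x)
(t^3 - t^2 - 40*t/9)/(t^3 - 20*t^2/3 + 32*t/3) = (t + 5/3)/(t - 4)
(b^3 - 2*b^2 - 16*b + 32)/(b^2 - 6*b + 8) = b + 4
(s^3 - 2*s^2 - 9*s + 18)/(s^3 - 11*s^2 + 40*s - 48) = (s^2 + s - 6)/(s^2 - 8*s + 16)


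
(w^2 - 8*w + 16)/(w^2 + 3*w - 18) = (w^2 - 8*w + 16)/(w^2 + 3*w - 18)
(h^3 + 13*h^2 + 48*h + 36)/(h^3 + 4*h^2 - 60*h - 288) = (h + 1)/(h - 8)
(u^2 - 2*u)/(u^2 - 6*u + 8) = u/(u - 4)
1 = 1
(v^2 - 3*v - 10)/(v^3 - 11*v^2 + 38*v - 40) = (v + 2)/(v^2 - 6*v + 8)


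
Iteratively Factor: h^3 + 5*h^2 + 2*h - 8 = (h + 2)*(h^2 + 3*h - 4) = (h + 2)*(h + 4)*(h - 1)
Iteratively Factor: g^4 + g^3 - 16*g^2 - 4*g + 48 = (g - 3)*(g^3 + 4*g^2 - 4*g - 16) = (g - 3)*(g + 4)*(g^2 - 4) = (g - 3)*(g + 2)*(g + 4)*(g - 2)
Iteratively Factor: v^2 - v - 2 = (v + 1)*(v - 2)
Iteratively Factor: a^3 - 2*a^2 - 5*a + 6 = (a - 3)*(a^2 + a - 2) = (a - 3)*(a + 2)*(a - 1)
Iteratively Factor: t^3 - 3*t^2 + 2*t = (t - 1)*(t^2 - 2*t) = (t - 2)*(t - 1)*(t)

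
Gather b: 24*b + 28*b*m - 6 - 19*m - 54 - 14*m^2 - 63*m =b*(28*m + 24) - 14*m^2 - 82*m - 60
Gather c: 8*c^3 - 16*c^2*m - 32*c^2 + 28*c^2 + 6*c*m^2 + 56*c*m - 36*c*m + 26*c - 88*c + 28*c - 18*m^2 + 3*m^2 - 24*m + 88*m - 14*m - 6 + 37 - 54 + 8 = 8*c^3 + c^2*(-16*m - 4) + c*(6*m^2 + 20*m - 34) - 15*m^2 + 50*m - 15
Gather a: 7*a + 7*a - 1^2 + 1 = 14*a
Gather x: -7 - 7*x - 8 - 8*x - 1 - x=-16*x - 16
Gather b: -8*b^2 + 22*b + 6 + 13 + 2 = -8*b^2 + 22*b + 21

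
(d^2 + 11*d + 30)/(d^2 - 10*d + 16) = (d^2 + 11*d + 30)/(d^2 - 10*d + 16)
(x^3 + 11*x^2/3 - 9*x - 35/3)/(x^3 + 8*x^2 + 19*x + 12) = (3*x^2 + 8*x - 35)/(3*(x^2 + 7*x + 12))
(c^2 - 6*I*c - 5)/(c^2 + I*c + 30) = (c - I)/(c + 6*I)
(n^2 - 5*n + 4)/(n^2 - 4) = (n^2 - 5*n + 4)/(n^2 - 4)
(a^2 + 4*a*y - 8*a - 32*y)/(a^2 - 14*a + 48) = (a + 4*y)/(a - 6)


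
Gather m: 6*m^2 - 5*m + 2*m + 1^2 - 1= 6*m^2 - 3*m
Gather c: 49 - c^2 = 49 - c^2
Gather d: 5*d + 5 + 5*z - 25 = 5*d + 5*z - 20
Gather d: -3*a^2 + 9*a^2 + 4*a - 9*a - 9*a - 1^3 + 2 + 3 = 6*a^2 - 14*a + 4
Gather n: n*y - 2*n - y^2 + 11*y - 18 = n*(y - 2) - y^2 + 11*y - 18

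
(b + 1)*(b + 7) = b^2 + 8*b + 7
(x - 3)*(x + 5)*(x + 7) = x^3 + 9*x^2 - x - 105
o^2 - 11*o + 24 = (o - 8)*(o - 3)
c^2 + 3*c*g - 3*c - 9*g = (c - 3)*(c + 3*g)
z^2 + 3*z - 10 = (z - 2)*(z + 5)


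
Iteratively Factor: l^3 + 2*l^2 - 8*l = (l + 4)*(l^2 - 2*l) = (l - 2)*(l + 4)*(l)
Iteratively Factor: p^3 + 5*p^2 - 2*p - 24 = (p + 3)*(p^2 + 2*p - 8) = (p - 2)*(p + 3)*(p + 4)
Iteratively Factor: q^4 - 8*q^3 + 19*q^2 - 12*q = (q - 1)*(q^3 - 7*q^2 + 12*q) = (q - 4)*(q - 1)*(q^2 - 3*q) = (q - 4)*(q - 3)*(q - 1)*(q)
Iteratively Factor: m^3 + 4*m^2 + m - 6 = (m + 2)*(m^2 + 2*m - 3) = (m - 1)*(m + 2)*(m + 3)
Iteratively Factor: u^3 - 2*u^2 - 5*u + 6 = (u - 1)*(u^2 - u - 6) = (u - 1)*(u + 2)*(u - 3)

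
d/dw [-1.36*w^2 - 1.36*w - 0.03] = -2.72*w - 1.36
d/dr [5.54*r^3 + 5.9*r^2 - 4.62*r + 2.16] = 16.62*r^2 + 11.8*r - 4.62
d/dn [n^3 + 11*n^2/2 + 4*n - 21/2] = 3*n^2 + 11*n + 4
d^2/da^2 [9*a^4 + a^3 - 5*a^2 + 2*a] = 108*a^2 + 6*a - 10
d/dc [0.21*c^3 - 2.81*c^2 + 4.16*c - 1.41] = 0.63*c^2 - 5.62*c + 4.16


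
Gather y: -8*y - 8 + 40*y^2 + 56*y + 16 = 40*y^2 + 48*y + 8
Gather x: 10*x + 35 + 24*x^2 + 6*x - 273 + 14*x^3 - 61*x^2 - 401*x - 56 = 14*x^3 - 37*x^2 - 385*x - 294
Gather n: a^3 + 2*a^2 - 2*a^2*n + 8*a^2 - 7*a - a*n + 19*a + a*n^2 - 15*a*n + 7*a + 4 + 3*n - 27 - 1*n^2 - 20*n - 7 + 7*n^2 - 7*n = a^3 + 10*a^2 + 19*a + n^2*(a + 6) + n*(-2*a^2 - 16*a - 24) - 30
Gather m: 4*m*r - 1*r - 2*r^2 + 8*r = 4*m*r - 2*r^2 + 7*r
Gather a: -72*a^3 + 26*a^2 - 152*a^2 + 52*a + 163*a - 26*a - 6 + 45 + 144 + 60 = -72*a^3 - 126*a^2 + 189*a + 243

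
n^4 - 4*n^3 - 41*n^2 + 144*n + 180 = (n - 6)*(n - 5)*(n + 1)*(n + 6)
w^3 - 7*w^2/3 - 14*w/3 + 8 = (w - 3)*(w - 4/3)*(w + 2)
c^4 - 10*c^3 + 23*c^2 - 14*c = c*(c - 7)*(c - 2)*(c - 1)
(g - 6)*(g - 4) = g^2 - 10*g + 24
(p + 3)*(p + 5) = p^2 + 8*p + 15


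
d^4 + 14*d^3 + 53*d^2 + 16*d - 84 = (d - 1)*(d + 2)*(d + 6)*(d + 7)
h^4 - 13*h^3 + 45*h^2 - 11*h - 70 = (h - 7)*(h - 5)*(h - 2)*(h + 1)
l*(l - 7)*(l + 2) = l^3 - 5*l^2 - 14*l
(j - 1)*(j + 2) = j^2 + j - 2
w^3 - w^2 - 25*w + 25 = (w - 5)*(w - 1)*(w + 5)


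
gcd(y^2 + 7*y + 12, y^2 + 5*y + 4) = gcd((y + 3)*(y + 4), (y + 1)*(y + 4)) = y + 4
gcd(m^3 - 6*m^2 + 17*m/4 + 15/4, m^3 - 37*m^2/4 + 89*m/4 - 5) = m - 5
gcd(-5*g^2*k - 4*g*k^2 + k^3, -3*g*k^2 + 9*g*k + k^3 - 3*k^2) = k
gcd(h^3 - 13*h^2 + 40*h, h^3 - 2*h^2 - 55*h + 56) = h - 8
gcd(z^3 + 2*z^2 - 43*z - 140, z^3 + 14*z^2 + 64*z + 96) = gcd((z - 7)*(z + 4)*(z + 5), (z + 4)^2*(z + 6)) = z + 4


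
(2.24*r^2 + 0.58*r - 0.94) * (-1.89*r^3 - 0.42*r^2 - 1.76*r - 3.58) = -4.2336*r^5 - 2.037*r^4 - 2.4094*r^3 - 8.6452*r^2 - 0.422*r + 3.3652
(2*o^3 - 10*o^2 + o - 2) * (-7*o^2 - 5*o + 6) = -14*o^5 + 60*o^4 + 55*o^3 - 51*o^2 + 16*o - 12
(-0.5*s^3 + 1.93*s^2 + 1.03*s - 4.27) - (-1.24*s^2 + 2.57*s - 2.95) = -0.5*s^3 + 3.17*s^2 - 1.54*s - 1.32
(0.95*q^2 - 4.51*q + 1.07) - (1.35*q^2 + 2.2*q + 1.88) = -0.4*q^2 - 6.71*q - 0.81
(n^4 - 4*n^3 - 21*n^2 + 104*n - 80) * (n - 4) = n^5 - 8*n^4 - 5*n^3 + 188*n^2 - 496*n + 320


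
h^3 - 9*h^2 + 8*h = h*(h - 8)*(h - 1)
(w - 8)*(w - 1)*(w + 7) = w^3 - 2*w^2 - 55*w + 56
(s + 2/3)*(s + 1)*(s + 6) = s^3 + 23*s^2/3 + 32*s/3 + 4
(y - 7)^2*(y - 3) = y^3 - 17*y^2 + 91*y - 147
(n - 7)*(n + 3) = n^2 - 4*n - 21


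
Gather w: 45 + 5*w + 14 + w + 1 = 6*w + 60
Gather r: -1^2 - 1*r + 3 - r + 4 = 6 - 2*r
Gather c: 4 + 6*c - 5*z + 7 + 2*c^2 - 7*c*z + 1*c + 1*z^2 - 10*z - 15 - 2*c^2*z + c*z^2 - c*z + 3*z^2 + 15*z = c^2*(2 - 2*z) + c*(z^2 - 8*z + 7) + 4*z^2 - 4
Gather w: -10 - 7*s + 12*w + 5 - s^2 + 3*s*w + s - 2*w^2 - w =-s^2 - 6*s - 2*w^2 + w*(3*s + 11) - 5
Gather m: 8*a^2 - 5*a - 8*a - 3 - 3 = 8*a^2 - 13*a - 6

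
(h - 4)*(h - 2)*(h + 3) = h^3 - 3*h^2 - 10*h + 24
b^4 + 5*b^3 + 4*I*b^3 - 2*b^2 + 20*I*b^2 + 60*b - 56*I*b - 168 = (b - 2)*(b + 7)*(b - 2*I)*(b + 6*I)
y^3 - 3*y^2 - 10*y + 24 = (y - 4)*(y - 2)*(y + 3)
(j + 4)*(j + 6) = j^2 + 10*j + 24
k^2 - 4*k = k*(k - 4)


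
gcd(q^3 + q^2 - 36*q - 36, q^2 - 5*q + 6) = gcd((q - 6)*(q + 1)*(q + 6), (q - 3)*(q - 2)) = 1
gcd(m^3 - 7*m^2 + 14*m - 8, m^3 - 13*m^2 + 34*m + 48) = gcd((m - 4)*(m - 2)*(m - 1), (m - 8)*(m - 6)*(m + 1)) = 1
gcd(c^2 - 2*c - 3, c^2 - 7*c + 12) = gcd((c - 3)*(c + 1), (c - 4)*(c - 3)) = c - 3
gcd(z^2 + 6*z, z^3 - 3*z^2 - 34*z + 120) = z + 6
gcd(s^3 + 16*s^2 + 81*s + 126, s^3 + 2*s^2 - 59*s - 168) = s^2 + 10*s + 21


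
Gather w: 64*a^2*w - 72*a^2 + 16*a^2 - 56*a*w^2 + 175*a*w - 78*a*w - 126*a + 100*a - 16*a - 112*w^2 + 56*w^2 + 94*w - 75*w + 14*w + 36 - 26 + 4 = -56*a^2 - 42*a + w^2*(-56*a - 56) + w*(64*a^2 + 97*a + 33) + 14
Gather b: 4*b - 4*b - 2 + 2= 0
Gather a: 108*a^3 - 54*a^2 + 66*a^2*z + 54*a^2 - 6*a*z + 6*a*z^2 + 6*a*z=108*a^3 + 66*a^2*z + 6*a*z^2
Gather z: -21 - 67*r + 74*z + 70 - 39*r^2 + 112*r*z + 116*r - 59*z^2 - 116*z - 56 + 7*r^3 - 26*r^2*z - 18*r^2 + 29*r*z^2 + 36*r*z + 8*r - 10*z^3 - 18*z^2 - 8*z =7*r^3 - 57*r^2 + 57*r - 10*z^3 + z^2*(29*r - 77) + z*(-26*r^2 + 148*r - 50) - 7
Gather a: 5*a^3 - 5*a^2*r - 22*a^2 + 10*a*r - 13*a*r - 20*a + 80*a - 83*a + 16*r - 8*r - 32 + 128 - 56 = 5*a^3 + a^2*(-5*r - 22) + a*(-3*r - 23) + 8*r + 40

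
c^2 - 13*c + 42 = (c - 7)*(c - 6)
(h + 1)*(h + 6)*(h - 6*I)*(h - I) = h^4 + 7*h^3 - 7*I*h^3 - 49*I*h^2 - 42*h - 42*I*h - 36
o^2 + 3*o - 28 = (o - 4)*(o + 7)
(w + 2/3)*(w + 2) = w^2 + 8*w/3 + 4/3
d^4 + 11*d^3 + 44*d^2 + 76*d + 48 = (d + 2)^2*(d + 3)*(d + 4)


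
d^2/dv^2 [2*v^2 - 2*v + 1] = 4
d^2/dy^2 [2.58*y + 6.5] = 0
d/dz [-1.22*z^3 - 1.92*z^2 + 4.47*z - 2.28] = -3.66*z^2 - 3.84*z + 4.47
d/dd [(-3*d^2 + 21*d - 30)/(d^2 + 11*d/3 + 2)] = 72*(-4*d^2 + 6*d + 19)/(9*d^4 + 66*d^3 + 157*d^2 + 132*d + 36)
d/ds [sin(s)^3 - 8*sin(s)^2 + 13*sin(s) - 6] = (3*sin(s)^2 - 16*sin(s) + 13)*cos(s)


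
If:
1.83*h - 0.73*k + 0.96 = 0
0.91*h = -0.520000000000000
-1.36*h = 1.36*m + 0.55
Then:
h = -0.57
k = -0.12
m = 0.17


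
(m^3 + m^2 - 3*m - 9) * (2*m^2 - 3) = 2*m^5 + 2*m^4 - 9*m^3 - 21*m^2 + 9*m + 27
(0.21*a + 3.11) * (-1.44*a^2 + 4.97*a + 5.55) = -0.3024*a^3 - 3.4347*a^2 + 16.6222*a + 17.2605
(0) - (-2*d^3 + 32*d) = 2*d^3 - 32*d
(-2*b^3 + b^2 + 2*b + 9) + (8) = -2*b^3 + b^2 + 2*b + 17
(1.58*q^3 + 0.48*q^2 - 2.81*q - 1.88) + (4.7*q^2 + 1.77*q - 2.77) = 1.58*q^3 + 5.18*q^2 - 1.04*q - 4.65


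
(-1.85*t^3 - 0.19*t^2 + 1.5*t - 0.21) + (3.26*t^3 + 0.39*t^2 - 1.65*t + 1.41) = 1.41*t^3 + 0.2*t^2 - 0.15*t + 1.2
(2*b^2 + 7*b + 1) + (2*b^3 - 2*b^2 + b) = 2*b^3 + 8*b + 1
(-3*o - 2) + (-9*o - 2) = -12*o - 4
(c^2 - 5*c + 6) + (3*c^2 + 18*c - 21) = 4*c^2 + 13*c - 15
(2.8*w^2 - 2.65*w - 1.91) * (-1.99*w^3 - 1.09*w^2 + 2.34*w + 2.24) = -5.572*w^5 + 2.2215*w^4 + 13.2414*w^3 + 2.1529*w^2 - 10.4054*w - 4.2784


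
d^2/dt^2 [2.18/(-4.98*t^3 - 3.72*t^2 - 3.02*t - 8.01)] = ((65.1384*t + 16.2192)*(4.98*t^3 + 3.72*t^2 + 3.02*t + 8.01) - 2.18*(14.94*t^2 + 7.44*t + 3.02)*(29.88*t^2 + 14.88*t + 6.04))/(4.98*t^3 + 3.72*t^2 + 3.02*t + 8.01)^3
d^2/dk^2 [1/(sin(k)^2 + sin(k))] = (-4 + 1/sin(k) + 4/sin(k)^2 + 2/sin(k)^3)/(sin(k) + 1)^2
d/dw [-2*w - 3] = -2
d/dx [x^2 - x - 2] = 2*x - 1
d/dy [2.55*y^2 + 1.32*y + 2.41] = 5.1*y + 1.32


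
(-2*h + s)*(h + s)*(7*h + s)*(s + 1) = -14*h^3*s - 14*h^3 - 9*h^2*s^2 - 9*h^2*s + 6*h*s^3 + 6*h*s^2 + s^4 + s^3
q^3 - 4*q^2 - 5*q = q*(q - 5)*(q + 1)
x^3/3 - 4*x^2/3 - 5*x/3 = x*(x/3 + 1/3)*(x - 5)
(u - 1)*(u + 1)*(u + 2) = u^3 + 2*u^2 - u - 2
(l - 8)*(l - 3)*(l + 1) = l^3 - 10*l^2 + 13*l + 24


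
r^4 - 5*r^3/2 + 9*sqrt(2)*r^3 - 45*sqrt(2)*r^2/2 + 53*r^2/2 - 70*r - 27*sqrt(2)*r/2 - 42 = (r - 3)*(r + 1/2)*(r + 2*sqrt(2))*(r + 7*sqrt(2))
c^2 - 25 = (c - 5)*(c + 5)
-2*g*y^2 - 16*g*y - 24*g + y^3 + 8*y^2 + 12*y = (-2*g + y)*(y + 2)*(y + 6)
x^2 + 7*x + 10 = (x + 2)*(x + 5)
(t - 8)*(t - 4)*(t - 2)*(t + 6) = t^4 - 8*t^3 - 28*t^2 + 272*t - 384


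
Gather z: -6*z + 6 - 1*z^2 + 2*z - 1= -z^2 - 4*z + 5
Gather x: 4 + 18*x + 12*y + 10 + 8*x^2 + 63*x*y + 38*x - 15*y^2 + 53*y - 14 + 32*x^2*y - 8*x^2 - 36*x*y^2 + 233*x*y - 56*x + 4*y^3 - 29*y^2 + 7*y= 32*x^2*y + x*(-36*y^2 + 296*y) + 4*y^3 - 44*y^2 + 72*y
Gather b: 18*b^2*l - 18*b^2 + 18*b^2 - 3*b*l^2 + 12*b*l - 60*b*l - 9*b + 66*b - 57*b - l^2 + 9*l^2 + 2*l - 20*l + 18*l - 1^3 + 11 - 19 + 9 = 18*b^2*l + b*(-3*l^2 - 48*l) + 8*l^2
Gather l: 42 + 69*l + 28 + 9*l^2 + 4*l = 9*l^2 + 73*l + 70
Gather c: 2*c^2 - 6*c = 2*c^2 - 6*c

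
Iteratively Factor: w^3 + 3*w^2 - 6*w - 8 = (w - 2)*(w^2 + 5*w + 4) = (w - 2)*(w + 4)*(w + 1)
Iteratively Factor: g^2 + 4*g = (g)*(g + 4)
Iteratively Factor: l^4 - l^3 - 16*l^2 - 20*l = (l + 2)*(l^3 - 3*l^2 - 10*l) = l*(l + 2)*(l^2 - 3*l - 10) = l*(l - 5)*(l + 2)*(l + 2)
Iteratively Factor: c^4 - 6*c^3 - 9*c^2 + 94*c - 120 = (c + 4)*(c^3 - 10*c^2 + 31*c - 30) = (c - 5)*(c + 4)*(c^2 - 5*c + 6) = (c - 5)*(c - 3)*(c + 4)*(c - 2)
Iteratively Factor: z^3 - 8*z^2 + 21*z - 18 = (z - 2)*(z^2 - 6*z + 9) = (z - 3)*(z - 2)*(z - 3)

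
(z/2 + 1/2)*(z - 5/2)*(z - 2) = z^3/2 - 7*z^2/4 + z/4 + 5/2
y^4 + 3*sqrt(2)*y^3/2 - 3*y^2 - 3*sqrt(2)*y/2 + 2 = (y - 1)*(y + 1)*(y - sqrt(2)/2)*(y + 2*sqrt(2))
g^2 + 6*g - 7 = (g - 1)*(g + 7)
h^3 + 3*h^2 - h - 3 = (h - 1)*(h + 1)*(h + 3)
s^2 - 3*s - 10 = (s - 5)*(s + 2)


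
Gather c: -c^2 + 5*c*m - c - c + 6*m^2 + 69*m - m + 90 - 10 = -c^2 + c*(5*m - 2) + 6*m^2 + 68*m + 80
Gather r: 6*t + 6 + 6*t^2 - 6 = 6*t^2 + 6*t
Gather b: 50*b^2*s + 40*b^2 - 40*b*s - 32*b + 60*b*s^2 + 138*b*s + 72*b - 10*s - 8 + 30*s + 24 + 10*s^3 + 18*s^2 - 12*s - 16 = b^2*(50*s + 40) + b*(60*s^2 + 98*s + 40) + 10*s^3 + 18*s^2 + 8*s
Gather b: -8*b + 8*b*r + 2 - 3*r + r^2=b*(8*r - 8) + r^2 - 3*r + 2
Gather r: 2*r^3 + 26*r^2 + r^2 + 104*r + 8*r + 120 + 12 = 2*r^3 + 27*r^2 + 112*r + 132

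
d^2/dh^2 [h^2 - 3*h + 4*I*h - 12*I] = 2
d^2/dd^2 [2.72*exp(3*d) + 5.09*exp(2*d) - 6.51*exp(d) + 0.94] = (24.48*exp(2*d) + 20.36*exp(d) - 6.51)*exp(d)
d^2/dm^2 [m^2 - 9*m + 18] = 2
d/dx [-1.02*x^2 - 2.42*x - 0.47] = -2.04*x - 2.42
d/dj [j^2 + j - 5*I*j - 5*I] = 2*j + 1 - 5*I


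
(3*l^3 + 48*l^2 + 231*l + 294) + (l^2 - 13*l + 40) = 3*l^3 + 49*l^2 + 218*l + 334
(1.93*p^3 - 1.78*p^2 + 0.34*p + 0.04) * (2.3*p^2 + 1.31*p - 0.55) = 4.439*p^5 - 1.5657*p^4 - 2.6113*p^3 + 1.5164*p^2 - 0.1346*p - 0.022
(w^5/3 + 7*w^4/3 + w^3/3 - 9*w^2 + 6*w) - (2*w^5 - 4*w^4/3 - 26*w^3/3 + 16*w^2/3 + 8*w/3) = -5*w^5/3 + 11*w^4/3 + 9*w^3 - 43*w^2/3 + 10*w/3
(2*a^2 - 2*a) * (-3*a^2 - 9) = -6*a^4 + 6*a^3 - 18*a^2 + 18*a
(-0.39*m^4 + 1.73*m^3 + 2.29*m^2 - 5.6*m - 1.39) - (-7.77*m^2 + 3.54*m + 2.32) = -0.39*m^4 + 1.73*m^3 + 10.06*m^2 - 9.14*m - 3.71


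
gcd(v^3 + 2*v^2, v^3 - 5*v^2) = v^2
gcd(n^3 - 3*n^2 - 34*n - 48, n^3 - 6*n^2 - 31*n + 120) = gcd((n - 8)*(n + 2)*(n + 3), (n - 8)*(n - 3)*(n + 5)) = n - 8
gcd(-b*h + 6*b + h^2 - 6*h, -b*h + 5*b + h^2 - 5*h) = b - h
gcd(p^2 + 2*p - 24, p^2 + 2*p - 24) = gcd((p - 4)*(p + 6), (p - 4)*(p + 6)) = p^2 + 2*p - 24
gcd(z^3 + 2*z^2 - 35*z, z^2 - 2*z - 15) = z - 5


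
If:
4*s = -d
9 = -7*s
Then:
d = 36/7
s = -9/7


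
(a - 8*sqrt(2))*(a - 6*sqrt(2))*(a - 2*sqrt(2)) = a^3 - 16*sqrt(2)*a^2 + 152*a - 192*sqrt(2)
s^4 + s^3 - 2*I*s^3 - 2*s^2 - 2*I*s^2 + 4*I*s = s*(s - 1)*(s + 2)*(s - 2*I)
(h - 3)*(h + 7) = h^2 + 4*h - 21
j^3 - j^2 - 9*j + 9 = (j - 3)*(j - 1)*(j + 3)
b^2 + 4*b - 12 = (b - 2)*(b + 6)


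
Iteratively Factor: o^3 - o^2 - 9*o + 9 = (o - 3)*(o^2 + 2*o - 3) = (o - 3)*(o + 3)*(o - 1)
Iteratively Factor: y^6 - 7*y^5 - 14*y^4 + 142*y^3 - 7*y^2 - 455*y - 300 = (y - 5)*(y^5 - 2*y^4 - 24*y^3 + 22*y^2 + 103*y + 60) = (y - 5)*(y - 3)*(y^4 + y^3 - 21*y^2 - 41*y - 20) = (y - 5)*(y - 3)*(y + 1)*(y^3 - 21*y - 20) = (y - 5)*(y - 3)*(y + 1)^2*(y^2 - y - 20) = (y - 5)^2*(y - 3)*(y + 1)^2*(y + 4)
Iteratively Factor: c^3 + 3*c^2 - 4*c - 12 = (c + 2)*(c^2 + c - 6) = (c + 2)*(c + 3)*(c - 2)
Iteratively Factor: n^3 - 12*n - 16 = (n + 2)*(n^2 - 2*n - 8) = (n + 2)^2*(n - 4)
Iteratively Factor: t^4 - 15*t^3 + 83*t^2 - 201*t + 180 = (t - 3)*(t^3 - 12*t^2 + 47*t - 60) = (t - 3)^2*(t^2 - 9*t + 20) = (t - 4)*(t - 3)^2*(t - 5)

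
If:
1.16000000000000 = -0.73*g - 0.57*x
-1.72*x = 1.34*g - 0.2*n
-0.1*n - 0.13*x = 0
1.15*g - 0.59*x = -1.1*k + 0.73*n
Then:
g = -3.37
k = 2.78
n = -2.96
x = 2.28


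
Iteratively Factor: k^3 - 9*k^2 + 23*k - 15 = (k - 1)*(k^2 - 8*k + 15) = (k - 3)*(k - 1)*(k - 5)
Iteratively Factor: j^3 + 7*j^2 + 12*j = (j + 4)*(j^2 + 3*j) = (j + 3)*(j + 4)*(j)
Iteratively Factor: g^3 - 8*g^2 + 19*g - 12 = (g - 3)*(g^2 - 5*g + 4) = (g - 3)*(g - 1)*(g - 4)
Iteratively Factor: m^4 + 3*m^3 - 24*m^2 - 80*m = (m)*(m^3 + 3*m^2 - 24*m - 80) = m*(m - 5)*(m^2 + 8*m + 16) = m*(m - 5)*(m + 4)*(m + 4)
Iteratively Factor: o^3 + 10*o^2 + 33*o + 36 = (o + 3)*(o^2 + 7*o + 12) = (o + 3)*(o + 4)*(o + 3)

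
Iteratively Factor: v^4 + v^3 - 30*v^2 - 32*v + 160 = (v - 2)*(v^3 + 3*v^2 - 24*v - 80) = (v - 5)*(v - 2)*(v^2 + 8*v + 16) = (v - 5)*(v - 2)*(v + 4)*(v + 4)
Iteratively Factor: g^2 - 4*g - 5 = (g + 1)*(g - 5)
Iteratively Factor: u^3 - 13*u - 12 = (u + 1)*(u^2 - u - 12) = (u + 1)*(u + 3)*(u - 4)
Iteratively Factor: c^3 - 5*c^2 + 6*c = (c)*(c^2 - 5*c + 6) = c*(c - 2)*(c - 3)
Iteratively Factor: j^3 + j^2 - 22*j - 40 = (j - 5)*(j^2 + 6*j + 8) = (j - 5)*(j + 2)*(j + 4)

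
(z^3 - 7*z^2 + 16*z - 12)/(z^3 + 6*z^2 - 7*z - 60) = (z^2 - 4*z + 4)/(z^2 + 9*z + 20)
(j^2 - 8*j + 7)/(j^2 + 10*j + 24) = (j^2 - 8*j + 7)/(j^2 + 10*j + 24)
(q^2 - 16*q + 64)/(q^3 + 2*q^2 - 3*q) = (q^2 - 16*q + 64)/(q*(q^2 + 2*q - 3))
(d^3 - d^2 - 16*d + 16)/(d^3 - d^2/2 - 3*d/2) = 2*(-d^3 + d^2 + 16*d - 16)/(d*(-2*d^2 + d + 3))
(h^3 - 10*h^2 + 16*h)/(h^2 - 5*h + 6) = h*(h - 8)/(h - 3)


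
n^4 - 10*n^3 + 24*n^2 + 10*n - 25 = (n - 5)^2*(n - 1)*(n + 1)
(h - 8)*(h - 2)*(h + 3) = h^3 - 7*h^2 - 14*h + 48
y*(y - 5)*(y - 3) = y^3 - 8*y^2 + 15*y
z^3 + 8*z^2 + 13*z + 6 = (z + 1)^2*(z + 6)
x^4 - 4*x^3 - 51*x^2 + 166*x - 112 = (x - 8)*(x - 2)*(x - 1)*(x + 7)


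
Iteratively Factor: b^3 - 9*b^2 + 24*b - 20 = (b - 2)*(b^2 - 7*b + 10) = (b - 2)^2*(b - 5)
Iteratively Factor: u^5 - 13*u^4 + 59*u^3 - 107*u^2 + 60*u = (u - 5)*(u^4 - 8*u^3 + 19*u^2 - 12*u) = (u - 5)*(u - 3)*(u^3 - 5*u^2 + 4*u) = (u - 5)*(u - 3)*(u - 1)*(u^2 - 4*u) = u*(u - 5)*(u - 3)*(u - 1)*(u - 4)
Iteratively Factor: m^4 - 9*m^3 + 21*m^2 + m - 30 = (m - 5)*(m^3 - 4*m^2 + m + 6) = (m - 5)*(m + 1)*(m^2 - 5*m + 6) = (m - 5)*(m - 3)*(m + 1)*(m - 2)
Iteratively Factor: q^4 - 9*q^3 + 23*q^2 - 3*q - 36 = (q - 3)*(q^3 - 6*q^2 + 5*q + 12) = (q - 4)*(q - 3)*(q^2 - 2*q - 3) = (q - 4)*(q - 3)^2*(q + 1)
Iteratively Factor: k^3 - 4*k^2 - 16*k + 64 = (k - 4)*(k^2 - 16) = (k - 4)*(k + 4)*(k - 4)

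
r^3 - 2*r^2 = r^2*(r - 2)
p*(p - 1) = p^2 - p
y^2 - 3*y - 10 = (y - 5)*(y + 2)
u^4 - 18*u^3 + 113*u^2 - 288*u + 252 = (u - 7)*(u - 6)*(u - 3)*(u - 2)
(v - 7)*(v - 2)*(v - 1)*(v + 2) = v^4 - 8*v^3 + 3*v^2 + 32*v - 28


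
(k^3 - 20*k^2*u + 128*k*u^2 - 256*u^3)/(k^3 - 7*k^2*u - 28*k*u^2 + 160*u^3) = (k - 8*u)/(k + 5*u)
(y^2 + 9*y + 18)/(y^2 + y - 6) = (y + 6)/(y - 2)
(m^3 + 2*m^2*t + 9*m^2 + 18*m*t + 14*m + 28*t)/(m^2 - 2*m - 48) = (m^3 + 2*m^2*t + 9*m^2 + 18*m*t + 14*m + 28*t)/(m^2 - 2*m - 48)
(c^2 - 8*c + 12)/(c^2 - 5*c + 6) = (c - 6)/(c - 3)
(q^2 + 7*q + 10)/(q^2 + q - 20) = (q + 2)/(q - 4)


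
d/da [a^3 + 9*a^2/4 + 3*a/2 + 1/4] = 3*a^2 + 9*a/2 + 3/2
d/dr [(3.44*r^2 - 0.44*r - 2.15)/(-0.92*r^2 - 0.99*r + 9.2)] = (-3.8104*r^2 + 59.34*r - 6.1765)/(0.8464*r^4 + 1.8216*r^3 - 15.9479*r^2 - 18.216*r + 84.64)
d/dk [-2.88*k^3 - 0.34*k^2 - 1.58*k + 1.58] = -8.64*k^2 - 0.68*k - 1.58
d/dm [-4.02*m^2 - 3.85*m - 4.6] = -8.04*m - 3.85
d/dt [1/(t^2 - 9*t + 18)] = (9 - 2*t)/(t^2 - 9*t + 18)^2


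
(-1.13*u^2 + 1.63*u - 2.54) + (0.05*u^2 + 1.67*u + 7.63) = -1.08*u^2 + 3.3*u + 5.09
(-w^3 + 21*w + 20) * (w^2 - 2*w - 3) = -w^5 + 2*w^4 + 24*w^3 - 22*w^2 - 103*w - 60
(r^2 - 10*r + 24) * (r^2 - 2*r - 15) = r^4 - 12*r^3 + 29*r^2 + 102*r - 360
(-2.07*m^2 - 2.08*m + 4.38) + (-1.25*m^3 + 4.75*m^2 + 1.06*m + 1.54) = -1.25*m^3 + 2.68*m^2 - 1.02*m + 5.92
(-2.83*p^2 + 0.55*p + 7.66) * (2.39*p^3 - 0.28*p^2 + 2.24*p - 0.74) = -6.7637*p^5 + 2.1069*p^4 + 11.8142*p^3 + 1.1814*p^2 + 16.7514*p - 5.6684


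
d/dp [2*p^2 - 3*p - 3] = 4*p - 3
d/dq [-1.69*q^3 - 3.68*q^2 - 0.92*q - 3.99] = -5.07*q^2 - 7.36*q - 0.92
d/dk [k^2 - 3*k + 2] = 2*k - 3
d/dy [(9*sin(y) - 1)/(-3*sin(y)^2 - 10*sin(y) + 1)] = (27*sin(y)^2 - 6*sin(y) - 1)*cos(y)/(3*sin(y)^2 + 10*sin(y) - 1)^2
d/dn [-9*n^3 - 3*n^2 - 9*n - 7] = -27*n^2 - 6*n - 9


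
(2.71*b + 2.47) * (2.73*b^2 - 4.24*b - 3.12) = 7.3983*b^3 - 4.7473*b^2 - 18.928*b - 7.7064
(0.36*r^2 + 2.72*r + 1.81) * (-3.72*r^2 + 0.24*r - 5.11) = -1.3392*r^4 - 10.032*r^3 - 7.92*r^2 - 13.4648*r - 9.2491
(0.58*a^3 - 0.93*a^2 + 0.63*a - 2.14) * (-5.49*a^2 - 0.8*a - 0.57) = -3.1842*a^5 + 4.6417*a^4 - 3.0453*a^3 + 11.7747*a^2 + 1.3529*a + 1.2198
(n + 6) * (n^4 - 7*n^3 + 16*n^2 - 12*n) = n^5 - n^4 - 26*n^3 + 84*n^2 - 72*n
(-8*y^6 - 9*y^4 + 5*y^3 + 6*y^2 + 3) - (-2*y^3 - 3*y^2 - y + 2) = -8*y^6 - 9*y^4 + 7*y^3 + 9*y^2 + y + 1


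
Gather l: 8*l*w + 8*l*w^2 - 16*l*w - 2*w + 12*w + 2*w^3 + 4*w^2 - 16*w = l*(8*w^2 - 8*w) + 2*w^3 + 4*w^2 - 6*w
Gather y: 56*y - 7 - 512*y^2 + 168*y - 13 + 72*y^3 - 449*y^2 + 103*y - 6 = 72*y^3 - 961*y^2 + 327*y - 26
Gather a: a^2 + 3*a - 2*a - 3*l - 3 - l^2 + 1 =a^2 + a - l^2 - 3*l - 2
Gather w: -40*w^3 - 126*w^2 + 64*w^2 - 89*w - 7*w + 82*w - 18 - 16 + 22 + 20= -40*w^3 - 62*w^2 - 14*w + 8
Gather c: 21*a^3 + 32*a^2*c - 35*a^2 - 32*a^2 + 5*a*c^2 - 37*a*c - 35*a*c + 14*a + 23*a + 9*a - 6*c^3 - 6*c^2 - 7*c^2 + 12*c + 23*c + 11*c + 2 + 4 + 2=21*a^3 - 67*a^2 + 46*a - 6*c^3 + c^2*(5*a - 13) + c*(32*a^2 - 72*a + 46) + 8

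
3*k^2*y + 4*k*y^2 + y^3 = y*(k + y)*(3*k + y)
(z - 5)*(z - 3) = z^2 - 8*z + 15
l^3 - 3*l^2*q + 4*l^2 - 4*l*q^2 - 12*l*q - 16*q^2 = (l + 4)*(l - 4*q)*(l + q)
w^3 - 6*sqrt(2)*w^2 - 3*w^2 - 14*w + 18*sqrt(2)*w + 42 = (w - 3)*(w - 7*sqrt(2))*(w + sqrt(2))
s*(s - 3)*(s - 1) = s^3 - 4*s^2 + 3*s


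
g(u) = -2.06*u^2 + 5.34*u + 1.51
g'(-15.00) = 67.14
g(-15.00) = -542.09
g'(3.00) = -7.02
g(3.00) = -1.01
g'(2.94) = -6.77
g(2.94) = -0.60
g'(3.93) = -10.85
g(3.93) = -9.32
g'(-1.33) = 10.82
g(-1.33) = -9.24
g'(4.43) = -12.91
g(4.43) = -15.26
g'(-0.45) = 7.19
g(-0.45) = -1.31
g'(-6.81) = 33.40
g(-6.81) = -130.39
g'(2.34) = -4.30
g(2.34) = 2.73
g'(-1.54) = 11.68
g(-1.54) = -11.60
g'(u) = 5.34 - 4.12*u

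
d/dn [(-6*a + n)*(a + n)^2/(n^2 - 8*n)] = (a + n)*(n*(-11*a + 3*n)*(n - 8) + 2*(a + n)*(6*a - n)*(n - 4))/(n^2*(n - 8)^2)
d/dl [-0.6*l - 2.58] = -0.600000000000000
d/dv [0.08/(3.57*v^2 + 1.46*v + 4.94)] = (-0.5712*v - 0.1168)/(3.57*v^2 + 1.46*v + 4.94)^2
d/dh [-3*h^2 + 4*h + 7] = 4 - 6*h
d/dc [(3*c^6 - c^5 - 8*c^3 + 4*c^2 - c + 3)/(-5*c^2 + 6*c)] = (-60*c^7 + 105*c^6 - 24*c^5 + 40*c^4 - 96*c^3 + 19*c^2 + 30*c - 18)/(c^2*(25*c^2 - 60*c + 36))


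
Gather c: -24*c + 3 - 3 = -24*c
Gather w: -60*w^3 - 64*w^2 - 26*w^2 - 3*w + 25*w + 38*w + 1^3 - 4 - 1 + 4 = -60*w^3 - 90*w^2 + 60*w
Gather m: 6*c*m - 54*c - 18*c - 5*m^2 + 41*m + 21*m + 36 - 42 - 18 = -72*c - 5*m^2 + m*(6*c + 62) - 24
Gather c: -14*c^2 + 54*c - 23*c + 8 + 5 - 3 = -14*c^2 + 31*c + 10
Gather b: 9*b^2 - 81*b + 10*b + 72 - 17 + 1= 9*b^2 - 71*b + 56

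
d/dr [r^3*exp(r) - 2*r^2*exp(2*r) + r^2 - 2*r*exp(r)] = r^3*exp(r) - 4*r^2*exp(2*r) + 3*r^2*exp(r) - 4*r*exp(2*r) - 2*r*exp(r) + 2*r - 2*exp(r)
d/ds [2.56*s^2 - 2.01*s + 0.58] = 5.12*s - 2.01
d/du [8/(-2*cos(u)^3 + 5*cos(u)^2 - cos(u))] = 8*(-6*sin(u) - sin(u)/cos(u)^2 + 10*tan(u))/(2*sin(u)^2 + 5*cos(u) - 3)^2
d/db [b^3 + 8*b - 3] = 3*b^2 + 8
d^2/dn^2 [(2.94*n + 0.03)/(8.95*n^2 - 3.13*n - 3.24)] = ((17.8674 - 157.878*n)*(-8.95*n^2 + 3.13*n + 3.24) - (2.94*n + 0.03)*(17.9*n - 3.13)*(35.8*n - 6.26))/(-8.95*n^2 + 3.13*n + 3.24)^3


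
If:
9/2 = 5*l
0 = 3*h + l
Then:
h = -3/10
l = 9/10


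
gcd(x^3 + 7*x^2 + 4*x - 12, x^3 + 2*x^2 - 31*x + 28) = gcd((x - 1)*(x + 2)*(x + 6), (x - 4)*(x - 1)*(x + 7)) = x - 1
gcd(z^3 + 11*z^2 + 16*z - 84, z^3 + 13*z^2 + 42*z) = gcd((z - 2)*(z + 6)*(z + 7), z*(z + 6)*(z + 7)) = z^2 + 13*z + 42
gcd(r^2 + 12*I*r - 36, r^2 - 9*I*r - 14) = 1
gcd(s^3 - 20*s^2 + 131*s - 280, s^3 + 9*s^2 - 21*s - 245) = s - 5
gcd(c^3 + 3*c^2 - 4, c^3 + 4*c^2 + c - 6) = c^2 + c - 2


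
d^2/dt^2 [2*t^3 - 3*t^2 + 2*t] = 12*t - 6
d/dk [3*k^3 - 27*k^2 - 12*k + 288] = 9*k^2 - 54*k - 12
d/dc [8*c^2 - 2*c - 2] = 16*c - 2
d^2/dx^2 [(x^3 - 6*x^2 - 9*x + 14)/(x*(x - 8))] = 14*(x^3 + 6*x^2 - 48*x + 128)/(x^3*(x^3 - 24*x^2 + 192*x - 512))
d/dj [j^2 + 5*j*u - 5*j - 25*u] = 2*j + 5*u - 5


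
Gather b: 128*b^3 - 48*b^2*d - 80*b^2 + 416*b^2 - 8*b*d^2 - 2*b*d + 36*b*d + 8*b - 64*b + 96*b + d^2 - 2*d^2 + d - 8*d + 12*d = 128*b^3 + b^2*(336 - 48*d) + b*(-8*d^2 + 34*d + 40) - d^2 + 5*d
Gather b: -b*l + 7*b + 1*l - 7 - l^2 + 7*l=b*(7 - l) - l^2 + 8*l - 7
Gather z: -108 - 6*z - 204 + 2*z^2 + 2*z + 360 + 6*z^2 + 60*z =8*z^2 + 56*z + 48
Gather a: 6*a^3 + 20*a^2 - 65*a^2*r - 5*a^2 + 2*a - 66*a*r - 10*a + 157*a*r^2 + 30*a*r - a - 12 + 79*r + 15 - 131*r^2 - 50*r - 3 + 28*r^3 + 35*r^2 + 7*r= 6*a^3 + a^2*(15 - 65*r) + a*(157*r^2 - 36*r - 9) + 28*r^3 - 96*r^2 + 36*r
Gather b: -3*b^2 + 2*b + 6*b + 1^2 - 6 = -3*b^2 + 8*b - 5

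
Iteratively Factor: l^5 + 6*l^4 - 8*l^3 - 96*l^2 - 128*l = (l + 4)*(l^4 + 2*l^3 - 16*l^2 - 32*l) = l*(l + 4)*(l^3 + 2*l^2 - 16*l - 32) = l*(l + 2)*(l + 4)*(l^2 - 16) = l*(l - 4)*(l + 2)*(l + 4)*(l + 4)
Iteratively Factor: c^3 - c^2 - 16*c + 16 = (c - 4)*(c^2 + 3*c - 4) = (c - 4)*(c - 1)*(c + 4)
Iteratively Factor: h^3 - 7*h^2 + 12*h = (h)*(h^2 - 7*h + 12) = h*(h - 4)*(h - 3)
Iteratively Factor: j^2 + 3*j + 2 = (j + 2)*(j + 1)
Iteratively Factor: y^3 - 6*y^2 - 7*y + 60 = (y - 5)*(y^2 - y - 12) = (y - 5)*(y + 3)*(y - 4)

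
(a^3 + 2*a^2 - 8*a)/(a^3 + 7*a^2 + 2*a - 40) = a/(a + 5)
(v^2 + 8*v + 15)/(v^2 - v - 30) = (v + 3)/(v - 6)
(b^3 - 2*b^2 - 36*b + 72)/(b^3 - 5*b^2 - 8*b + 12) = (b^2 + 4*b - 12)/(b^2 + b - 2)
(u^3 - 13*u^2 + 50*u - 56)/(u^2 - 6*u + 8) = u - 7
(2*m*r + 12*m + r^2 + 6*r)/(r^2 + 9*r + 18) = (2*m + r)/(r + 3)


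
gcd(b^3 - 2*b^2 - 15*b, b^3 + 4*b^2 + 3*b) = b^2 + 3*b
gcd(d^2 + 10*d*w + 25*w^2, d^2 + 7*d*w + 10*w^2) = d + 5*w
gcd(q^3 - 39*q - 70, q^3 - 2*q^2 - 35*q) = q^2 - 2*q - 35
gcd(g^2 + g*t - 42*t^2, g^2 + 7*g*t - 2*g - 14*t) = g + 7*t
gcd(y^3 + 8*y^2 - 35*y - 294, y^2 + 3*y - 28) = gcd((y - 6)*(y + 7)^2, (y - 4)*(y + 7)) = y + 7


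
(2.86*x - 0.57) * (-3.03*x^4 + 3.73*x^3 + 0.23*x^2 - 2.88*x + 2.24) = -8.6658*x^5 + 12.3949*x^4 - 1.4683*x^3 - 8.3679*x^2 + 8.048*x - 1.2768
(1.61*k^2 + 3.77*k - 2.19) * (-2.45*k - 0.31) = -3.9445*k^3 - 9.7356*k^2 + 4.1968*k + 0.6789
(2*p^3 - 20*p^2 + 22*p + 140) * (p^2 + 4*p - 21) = 2*p^5 - 12*p^4 - 100*p^3 + 648*p^2 + 98*p - 2940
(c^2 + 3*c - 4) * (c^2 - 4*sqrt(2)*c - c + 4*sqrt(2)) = c^4 - 4*sqrt(2)*c^3 + 2*c^3 - 8*sqrt(2)*c^2 - 7*c^2 + 4*c + 28*sqrt(2)*c - 16*sqrt(2)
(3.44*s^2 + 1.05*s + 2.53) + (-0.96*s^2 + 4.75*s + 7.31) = 2.48*s^2 + 5.8*s + 9.84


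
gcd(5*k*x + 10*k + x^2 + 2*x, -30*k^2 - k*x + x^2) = 5*k + x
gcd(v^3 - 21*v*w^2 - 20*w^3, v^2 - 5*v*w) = v - 5*w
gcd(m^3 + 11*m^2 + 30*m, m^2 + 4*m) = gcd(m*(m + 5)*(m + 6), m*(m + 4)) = m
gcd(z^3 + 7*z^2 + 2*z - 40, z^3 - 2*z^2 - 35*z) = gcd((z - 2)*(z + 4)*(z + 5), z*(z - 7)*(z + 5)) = z + 5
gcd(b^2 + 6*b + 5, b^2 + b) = b + 1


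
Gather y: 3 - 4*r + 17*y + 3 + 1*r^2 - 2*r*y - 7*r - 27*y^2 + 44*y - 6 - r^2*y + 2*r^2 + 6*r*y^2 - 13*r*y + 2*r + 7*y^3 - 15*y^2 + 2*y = 3*r^2 - 9*r + 7*y^3 + y^2*(6*r - 42) + y*(-r^2 - 15*r + 63)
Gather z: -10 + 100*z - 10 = 100*z - 20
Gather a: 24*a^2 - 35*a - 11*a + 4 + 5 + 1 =24*a^2 - 46*a + 10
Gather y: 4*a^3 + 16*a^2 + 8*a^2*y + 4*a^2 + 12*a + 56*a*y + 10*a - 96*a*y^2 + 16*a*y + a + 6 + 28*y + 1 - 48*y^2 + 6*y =4*a^3 + 20*a^2 + 23*a + y^2*(-96*a - 48) + y*(8*a^2 + 72*a + 34) + 7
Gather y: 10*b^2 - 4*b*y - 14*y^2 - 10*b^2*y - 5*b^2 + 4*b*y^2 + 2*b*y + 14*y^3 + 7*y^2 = 5*b^2 + 14*y^3 + y^2*(4*b - 7) + y*(-10*b^2 - 2*b)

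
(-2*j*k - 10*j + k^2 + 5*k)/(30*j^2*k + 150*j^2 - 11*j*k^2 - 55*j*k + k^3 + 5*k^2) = (-2*j + k)/(30*j^2 - 11*j*k + k^2)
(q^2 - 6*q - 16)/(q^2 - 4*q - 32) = (q + 2)/(q + 4)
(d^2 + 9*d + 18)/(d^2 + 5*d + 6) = (d + 6)/(d + 2)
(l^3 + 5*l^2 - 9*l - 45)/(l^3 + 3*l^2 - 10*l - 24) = (l^2 + 8*l + 15)/(l^2 + 6*l + 8)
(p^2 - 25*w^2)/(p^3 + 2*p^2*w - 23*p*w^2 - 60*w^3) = (p + 5*w)/(p^2 + 7*p*w + 12*w^2)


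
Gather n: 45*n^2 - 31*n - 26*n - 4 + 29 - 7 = 45*n^2 - 57*n + 18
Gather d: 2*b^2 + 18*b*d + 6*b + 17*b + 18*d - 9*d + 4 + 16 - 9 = 2*b^2 + 23*b + d*(18*b + 9) + 11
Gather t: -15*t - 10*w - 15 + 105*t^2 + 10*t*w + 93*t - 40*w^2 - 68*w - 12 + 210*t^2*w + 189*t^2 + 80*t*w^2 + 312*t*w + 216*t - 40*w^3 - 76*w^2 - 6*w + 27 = t^2*(210*w + 294) + t*(80*w^2 + 322*w + 294) - 40*w^3 - 116*w^2 - 84*w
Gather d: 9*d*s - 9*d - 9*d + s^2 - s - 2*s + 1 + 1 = d*(9*s - 18) + s^2 - 3*s + 2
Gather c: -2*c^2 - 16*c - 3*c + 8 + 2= -2*c^2 - 19*c + 10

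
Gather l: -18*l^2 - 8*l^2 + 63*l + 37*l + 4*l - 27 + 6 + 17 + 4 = -26*l^2 + 104*l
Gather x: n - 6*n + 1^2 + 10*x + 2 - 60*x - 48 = -5*n - 50*x - 45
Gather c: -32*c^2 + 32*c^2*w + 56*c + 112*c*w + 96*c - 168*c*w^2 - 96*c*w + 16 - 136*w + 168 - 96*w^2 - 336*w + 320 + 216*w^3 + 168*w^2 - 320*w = c^2*(32*w - 32) + c*(-168*w^2 + 16*w + 152) + 216*w^3 + 72*w^2 - 792*w + 504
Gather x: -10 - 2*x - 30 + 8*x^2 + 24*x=8*x^2 + 22*x - 40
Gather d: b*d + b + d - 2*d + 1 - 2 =b + d*(b - 1) - 1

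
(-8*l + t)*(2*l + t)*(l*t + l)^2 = -16*l^4*t^2 - 32*l^4*t - 16*l^4 - 6*l^3*t^3 - 12*l^3*t^2 - 6*l^3*t + l^2*t^4 + 2*l^2*t^3 + l^2*t^2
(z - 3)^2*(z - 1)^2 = z^4 - 8*z^3 + 22*z^2 - 24*z + 9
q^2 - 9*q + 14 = (q - 7)*(q - 2)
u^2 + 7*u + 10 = (u + 2)*(u + 5)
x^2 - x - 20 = (x - 5)*(x + 4)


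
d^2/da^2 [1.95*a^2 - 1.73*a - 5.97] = 3.90000000000000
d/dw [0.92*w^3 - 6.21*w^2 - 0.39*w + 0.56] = 2.76*w^2 - 12.42*w - 0.39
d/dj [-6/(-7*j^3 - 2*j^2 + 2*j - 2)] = 6*(-21*j^2 - 4*j + 2)/(7*j^3 + 2*j^2 - 2*j + 2)^2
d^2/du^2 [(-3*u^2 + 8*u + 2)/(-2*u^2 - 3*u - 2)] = 20*(-5*u^3 - 6*u^2 + 6*u + 5)/(8*u^6 + 36*u^5 + 78*u^4 + 99*u^3 + 78*u^2 + 36*u + 8)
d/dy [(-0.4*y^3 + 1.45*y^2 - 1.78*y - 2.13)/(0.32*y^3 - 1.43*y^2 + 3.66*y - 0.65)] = (-5.55111512312578e-17*y^5 + 0.108000000000001*y^4 - 1.7888*y^3 + 5.5864*y^2 - 7.9768*y + 8.9528)/(0.1024*y^6 - 0.9152*y^5 + 4.3873*y^4 - 10.8836*y^3 + 15.2546*y^2 - 4.758*y + 0.4225)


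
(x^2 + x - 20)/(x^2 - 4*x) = (x + 5)/x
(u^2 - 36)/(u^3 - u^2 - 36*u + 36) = 1/(u - 1)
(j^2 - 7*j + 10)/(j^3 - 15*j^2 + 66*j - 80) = 1/(j - 8)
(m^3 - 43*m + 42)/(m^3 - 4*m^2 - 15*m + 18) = (m + 7)/(m + 3)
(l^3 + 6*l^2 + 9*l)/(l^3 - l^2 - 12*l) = (l + 3)/(l - 4)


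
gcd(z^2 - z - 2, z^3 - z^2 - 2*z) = z^2 - z - 2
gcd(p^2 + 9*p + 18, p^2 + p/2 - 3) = 1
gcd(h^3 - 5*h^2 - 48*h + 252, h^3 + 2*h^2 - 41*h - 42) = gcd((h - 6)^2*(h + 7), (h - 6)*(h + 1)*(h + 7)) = h^2 + h - 42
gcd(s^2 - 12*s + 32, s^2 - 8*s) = s - 8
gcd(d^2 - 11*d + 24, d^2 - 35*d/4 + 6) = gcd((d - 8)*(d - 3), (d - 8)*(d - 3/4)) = d - 8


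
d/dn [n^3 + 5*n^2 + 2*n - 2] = 3*n^2 + 10*n + 2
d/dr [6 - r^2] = -2*r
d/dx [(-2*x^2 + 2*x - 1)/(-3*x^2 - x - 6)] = (8*x^2 + 18*x - 13)/(9*x^4 + 6*x^3 + 37*x^2 + 12*x + 36)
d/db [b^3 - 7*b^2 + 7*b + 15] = 3*b^2 - 14*b + 7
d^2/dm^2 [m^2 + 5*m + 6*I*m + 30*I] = 2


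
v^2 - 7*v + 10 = (v - 5)*(v - 2)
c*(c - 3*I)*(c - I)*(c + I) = c^4 - 3*I*c^3 + c^2 - 3*I*c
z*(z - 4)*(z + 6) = z^3 + 2*z^2 - 24*z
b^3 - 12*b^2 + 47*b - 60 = (b - 5)*(b - 4)*(b - 3)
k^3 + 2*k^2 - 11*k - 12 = (k - 3)*(k + 1)*(k + 4)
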